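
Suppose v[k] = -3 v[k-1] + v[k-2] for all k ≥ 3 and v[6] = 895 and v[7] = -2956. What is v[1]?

-4

Rearranging, v[k-2] = v[k] + 3 v[k-1].
v[5] = -2956 + 3*895 = -271
v[4] = 895 + 3*(-271) = 82
v[3] = -271 + 3*82 = -25
v[2] = 82 + 3*(-25) = 7
v[1] = -25 + 3*7 = -4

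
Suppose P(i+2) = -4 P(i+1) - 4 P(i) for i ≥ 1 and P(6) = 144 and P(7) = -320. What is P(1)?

-2

Rearranging, P(i-2) = (P(i) + 4 P(i-1)) / -4.
P(5) = (-320 + 4*144) / -4 = 256/-4 = -64
P(4) = (144 + 4*(-64)) / -4 = -112/-4 = 28
P(3) = (-64 + 4*28) / -4 = 48/-4 = -12
P(2) = (28 + 4*(-12)) / -4 = -20/-4 = 5
P(1) = (-12 + 4*5) / -4 = 8/-4 = -2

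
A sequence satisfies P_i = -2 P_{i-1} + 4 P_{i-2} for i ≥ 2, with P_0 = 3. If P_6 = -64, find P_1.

4

Let P_1 = w.
P_2 = 12 - 2w
P_3 = -24 + 8w
P_4 = 96 - 24w
P_5 = -288 + 80w
P_6 = 960 - 256w
So 960 - 256w = -64, giving w = 4.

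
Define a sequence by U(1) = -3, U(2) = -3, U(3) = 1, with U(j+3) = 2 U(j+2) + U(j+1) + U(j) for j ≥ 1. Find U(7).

U(4) = 2·1 + (-3) + (-3) = -4
U(5) = 2·(-4) + 1 + (-3) = -10
U(6) = 2·(-10) + (-4) + 1 = -23
U(7) = 2·(-23) + (-10) + (-4) = -60

-60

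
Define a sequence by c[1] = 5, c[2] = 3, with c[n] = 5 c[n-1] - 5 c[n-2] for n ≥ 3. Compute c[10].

-185625

c[3] = 5(3) - 5(5) = -10
c[4] = 5(-10) - 5(3) = -65
c[5] = 5(-65) - 5(-10) = -275
c[6] = 5(-275) - 5(-65) = -1050
c[7] = 5(-1050) - 5(-275) = -3875
c[8] = 5(-3875) - 5(-1050) = -14125
c[9] = 5(-14125) - 5(-3875) = -51250
c[10] = 5(-51250) - 5(-14125) = -185625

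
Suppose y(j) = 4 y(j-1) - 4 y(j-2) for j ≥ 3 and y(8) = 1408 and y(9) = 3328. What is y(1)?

-3

Rearranging, y(j-2) = (y(j) - 4 y(j-1)) / -4.
y(7) = (3328 - 4(1408)) / -4 = -2304/-4 = 576
y(6) = (1408 - 4(576)) / -4 = -896/-4 = 224
y(5) = (576 - 4(224)) / -4 = -320/-4 = 80
y(4) = (224 - 4(80)) / -4 = -96/-4 = 24
y(3) = (80 - 4(24)) / -4 = -16/-4 = 4
y(2) = (24 - 4(4)) / -4 = 8/-4 = -2
y(1) = (4 - 4(-2)) / -4 = 12/-4 = -3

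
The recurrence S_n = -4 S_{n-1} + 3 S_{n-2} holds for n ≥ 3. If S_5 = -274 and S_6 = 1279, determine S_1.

Rearranging, S_{n-2} = (S_n + 4 S_{n-1}) / 3.
S_4 = (1279 + 4*(-274)) / 3 = 183/3 = 61
S_3 = (-274 + 4*61) / 3 = -30/3 = -10
S_2 = (61 + 4*(-10)) / 3 = 21/3 = 7
S_1 = (-10 + 4*7) / 3 = 18/3 = 6

6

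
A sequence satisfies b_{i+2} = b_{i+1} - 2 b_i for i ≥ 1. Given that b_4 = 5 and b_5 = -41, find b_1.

-7

Rearranging, b_{i-2} = (b_i - b_{i-1}) / -2.
b_3 = (-41 - 5) / -2 = -46/-2 = 23
b_2 = (5 - 23) / -2 = -18/-2 = 9
b_1 = (23 - 9) / -2 = 14/-2 = -7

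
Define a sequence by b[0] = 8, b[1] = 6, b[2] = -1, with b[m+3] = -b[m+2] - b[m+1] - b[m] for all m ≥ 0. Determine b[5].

b[3] = -(-1) - 6 - 8 = -13
b[4] = -(-13) - (-1) - 6 = 8
b[5] = -8 - (-13) - (-1) = 6

6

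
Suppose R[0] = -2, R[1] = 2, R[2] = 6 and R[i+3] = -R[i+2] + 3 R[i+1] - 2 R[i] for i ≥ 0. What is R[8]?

198

R[3] = -6 + 3(2) - 2(-2) = 4
R[4] = -4 + 3(6) - 2(2) = 10
R[5] = -10 + 3(4) - 2(6) = -10
R[6] = -(-10) + 3(10) - 2(4) = 32
R[7] = -32 + 3(-10) - 2(10) = -82
R[8] = -(-82) + 3(32) - 2(-10) = 198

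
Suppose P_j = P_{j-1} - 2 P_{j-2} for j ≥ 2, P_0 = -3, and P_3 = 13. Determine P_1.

Let P_1 = v.
P_2 = 6 + v
P_3 = 6 - v
So 6 - v = 13, giving v = -7.

-7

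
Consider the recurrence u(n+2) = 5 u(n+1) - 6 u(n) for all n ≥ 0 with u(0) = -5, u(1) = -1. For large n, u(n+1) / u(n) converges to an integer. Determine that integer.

3

The characteristic equation is r^2 - 5r + 6 = 0, which factors as (r - 3)(r - 2) = 0.
So the roots are 3 and 2. Since |3| > |2| and the coefficient of 3^n is non-zero, the ratio tends to 3.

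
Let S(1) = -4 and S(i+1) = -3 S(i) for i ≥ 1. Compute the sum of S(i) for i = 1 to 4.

80

S(2) = -3*(-4) = 12
S(3) = -3*12 = -36
S(4) = -3*(-36) = 108
Sum = (-4) + 12 + (-36) + 108 = 80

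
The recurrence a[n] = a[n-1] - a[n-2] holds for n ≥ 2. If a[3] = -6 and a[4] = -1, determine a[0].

6

Rearranging, a[n-2] = -(a[n] - a[n-1]).
a[2] = -(-1 - (-6)) = -5
a[1] = -(-6 - (-5)) = 1
a[0] = -(-5 - 1) = 6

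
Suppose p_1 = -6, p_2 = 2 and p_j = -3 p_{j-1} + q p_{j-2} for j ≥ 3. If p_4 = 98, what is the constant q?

p_3 = -6 - 6q
p_4 = 18 + 20q
So 18 + 20q = 98, giving q = 4.

4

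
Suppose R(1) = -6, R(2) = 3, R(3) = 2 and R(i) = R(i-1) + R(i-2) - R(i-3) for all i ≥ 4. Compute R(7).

R(4) = 2 + 3 - (-6) = 11
R(5) = 11 + 2 - 3 = 10
R(6) = 10 + 11 - 2 = 19
R(7) = 19 + 10 - 11 = 18

18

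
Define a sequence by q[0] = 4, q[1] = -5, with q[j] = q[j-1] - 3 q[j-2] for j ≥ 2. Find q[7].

-257

q[2] = (-5) - 3·4 = -17
q[3] = (-17) - 3·(-5) = -2
q[4] = (-2) - 3·(-17) = 49
q[5] = 49 - 3·(-2) = 55
q[6] = 55 - 3·49 = -92
q[7] = (-92) - 3·55 = -257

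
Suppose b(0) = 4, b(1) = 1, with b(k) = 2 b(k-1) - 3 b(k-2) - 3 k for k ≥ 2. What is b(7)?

b(2) = 2*1 - 3*4 - 6 = -16
b(3) = 2*(-16) - 3*1 - 9 = -44
b(4) = 2*(-44) - 3*(-16) - 12 = -52
b(5) = 2*(-52) - 3*(-44) - 15 = 13
b(6) = 2*13 - 3*(-52) - 18 = 164
b(7) = 2*164 - 3*13 - 21 = 268

268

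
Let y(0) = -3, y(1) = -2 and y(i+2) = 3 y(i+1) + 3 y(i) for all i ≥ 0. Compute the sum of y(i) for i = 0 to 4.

y(2) = 3(-2) + 3(-3) = -15
y(3) = 3(-15) + 3(-2) = -51
y(4) = 3(-51) + 3(-15) = -198
Sum = (-3) + (-2) + (-15) + (-51) + (-198) = -269

-269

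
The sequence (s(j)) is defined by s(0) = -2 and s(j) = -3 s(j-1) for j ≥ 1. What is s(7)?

4374

s(1) = -3(-2) = 6
s(2) = -3(6) = -18
s(3) = -3(-18) = 54
s(4) = -3(54) = -162
s(5) = -3(-162) = 486
s(6) = -3(486) = -1458
s(7) = -3(-1458) = 4374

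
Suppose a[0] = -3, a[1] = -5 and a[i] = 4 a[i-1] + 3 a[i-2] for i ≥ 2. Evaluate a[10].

a[2] = 4(-5) + 3(-3) = -29
a[3] = 4(-29) + 3(-5) = -131
a[4] = 4(-131) + 3(-29) = -611
a[5] = 4(-611) + 3(-131) = -2837
a[6] = 4(-2837) + 3(-611) = -13181
a[7] = 4(-13181) + 3(-2837) = -61235
a[8] = 4(-61235) + 3(-13181) = -284483
a[9] = 4(-284483) + 3(-61235) = -1321637
a[10] = 4(-1321637) + 3(-284483) = -6139997

-6139997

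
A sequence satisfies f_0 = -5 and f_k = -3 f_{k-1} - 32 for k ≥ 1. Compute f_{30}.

The fixed point is -32/(1 + 3) = -8, so f_k + 8 = -3(f_{k-1} + 8).
Hence f_k = 3·(-3)^k - 8.
f_{30} = 3·(-3)^{30} - 8 = 3·205891132094649 - 8 = 617673396283939.

617673396283939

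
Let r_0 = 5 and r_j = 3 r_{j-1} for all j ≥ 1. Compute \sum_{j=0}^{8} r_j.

49205

r_1 = 3(5) = 15
r_2 = 3(15) = 45
r_3 = 3(45) = 135
r_4 = 3(135) = 405
r_5 = 3(405) = 1215
r_6 = 3(1215) = 3645
r_7 = 3(3645) = 10935
r_8 = 3(10935) = 32805
Sum = 5 + 15 + 45 + 135 + 405 + 1215 + 3645 + 10935 + 32805 = 49205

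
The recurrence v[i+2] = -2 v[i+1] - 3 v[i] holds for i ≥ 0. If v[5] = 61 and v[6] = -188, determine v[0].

-6

Rearranging, v[i-2] = (v[i] + 2 v[i-1]) / -3.
v[4] = (-188 + 2·61) / -3 = -66/-3 = 22
v[3] = (61 + 2·22) / -3 = 105/-3 = -35
v[2] = (22 + 2·(-35)) / -3 = -48/-3 = 16
v[1] = (-35 + 2·16) / -3 = -3/-3 = 1
v[0] = (16 + 2·1) / -3 = 18/-3 = -6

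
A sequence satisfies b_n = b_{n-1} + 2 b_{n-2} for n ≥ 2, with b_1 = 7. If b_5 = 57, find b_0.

-2

Let b_0 = w.
b_2 = 7 + 2w
b_3 = 21 + 2w
b_4 = 35 + 6w
b_5 = 77 + 10w
So 77 + 10w = 57, giving w = -2.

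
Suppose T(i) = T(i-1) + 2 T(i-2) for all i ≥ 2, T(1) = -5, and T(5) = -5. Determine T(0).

Let T(0) = x.
T(2) = -5 + 2x
T(3) = -15 + 2x
T(4) = -25 + 6x
T(5) = -55 + 10x
So -55 + 10x = -5, giving x = 5.

5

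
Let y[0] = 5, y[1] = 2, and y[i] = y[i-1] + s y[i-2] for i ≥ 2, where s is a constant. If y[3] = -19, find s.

y[2] = 2 + 5s
y[3] = 2 + 7s
So 2 + 7s = -19, giving s = -3.

-3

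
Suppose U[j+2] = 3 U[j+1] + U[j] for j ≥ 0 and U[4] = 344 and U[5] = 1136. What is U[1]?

8

Rearranging, U[j-2] = U[j] - 3 U[j-1].
U[3] = 1136 - 3·344 = 104
U[2] = 344 - 3·104 = 32
U[1] = 104 - 3·32 = 8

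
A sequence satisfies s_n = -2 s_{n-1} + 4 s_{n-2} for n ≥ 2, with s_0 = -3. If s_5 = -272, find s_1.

-7

Let s_1 = w.
s_2 = -12 - 2w
s_3 = 24 + 8w
s_4 = -96 - 24w
s_5 = 288 + 80w
So 288 + 80w = -272, giving w = -7.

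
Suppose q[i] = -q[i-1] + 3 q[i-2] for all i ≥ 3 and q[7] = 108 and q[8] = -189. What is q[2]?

Rearranging, q[i-2] = (q[i] + q[i-1]) / 3.
q[6] = (-189 + 108) / 3 = -81/3 = -27
q[5] = (108 + (-27)) / 3 = 81/3 = 27
q[4] = (-27 + 27) / 3 = 0/3 = 0
q[3] = (27 + 0) / 3 = 27/3 = 9
q[2] = (0 + 9) / 3 = 9/3 = 3

3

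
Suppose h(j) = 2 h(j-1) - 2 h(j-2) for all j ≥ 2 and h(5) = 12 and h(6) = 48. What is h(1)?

Rearranging, h(j-2) = (h(j) - 2 h(j-1)) / -2.
h(4) = (48 - 2·12) / -2 = 24/-2 = -12
h(3) = (12 - 2·(-12)) / -2 = 36/-2 = -18
h(2) = (-12 - 2·(-18)) / -2 = 24/-2 = -12
h(1) = (-18 - 2·(-12)) / -2 = 6/-2 = -3

-3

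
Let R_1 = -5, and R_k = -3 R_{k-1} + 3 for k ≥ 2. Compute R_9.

R_2 = -3·(-5) + 3 = 18
R_3 = -3·18 + 3 = -51
R_4 = -3·(-51) + 3 = 156
R_5 = -3·156 + 3 = -465
R_6 = -3·(-465) + 3 = 1398
R_7 = -3·1398 + 3 = -4191
R_8 = -3·(-4191) + 3 = 12576
R_9 = -3·12576 + 3 = -37725

-37725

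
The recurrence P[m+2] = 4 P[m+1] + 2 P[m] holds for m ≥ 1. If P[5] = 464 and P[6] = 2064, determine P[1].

Rearranging, P[m-2] = (P[m] - 4 P[m-1]) / 2.
P[4] = (2064 - 4·464) / 2 = 208/2 = 104
P[3] = (464 - 4·104) / 2 = 48/2 = 24
P[2] = (104 - 4·24) / 2 = 8/2 = 4
P[1] = (24 - 4·4) / 2 = 8/2 = 4

4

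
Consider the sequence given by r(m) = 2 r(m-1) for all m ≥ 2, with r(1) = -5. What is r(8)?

r(2) = 2(-5) = -10
r(3) = 2(-10) = -20
r(4) = 2(-20) = -40
r(5) = 2(-40) = -80
r(6) = 2(-80) = -160
r(7) = 2(-160) = -320
r(8) = 2(-320) = -640

-640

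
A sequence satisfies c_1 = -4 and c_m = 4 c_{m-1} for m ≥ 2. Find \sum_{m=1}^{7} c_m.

c_2 = 4*(-4) = -16
c_3 = 4*(-16) = -64
c_4 = 4*(-64) = -256
c_5 = 4*(-256) = -1024
c_6 = 4*(-1024) = -4096
c_7 = 4*(-4096) = -16384
Sum = (-4) + (-16) + (-64) + (-256) + (-1024) + (-4096) + (-16384) = -21844

-21844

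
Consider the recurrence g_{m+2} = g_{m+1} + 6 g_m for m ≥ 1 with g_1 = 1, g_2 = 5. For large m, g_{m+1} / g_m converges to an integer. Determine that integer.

The characteristic equation is r^2 - r - 6 = 0, which factors as (r - 3)(r + 2) = 0.
So the roots are 3 and -2. Since |3| > |-2| and the coefficient of 3^m is non-zero, the ratio tends to 3.

3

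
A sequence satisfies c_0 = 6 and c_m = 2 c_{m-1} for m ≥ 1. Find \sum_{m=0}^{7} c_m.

c_1 = 2·6 = 12
c_2 = 2·12 = 24
c_3 = 2·24 = 48
c_4 = 2·48 = 96
c_5 = 2·96 = 192
c_6 = 2·192 = 384
c_7 = 2·384 = 768
Sum = 6 + 12 + 24 + 48 + 96 + 192 + 384 + 768 = 1530

1530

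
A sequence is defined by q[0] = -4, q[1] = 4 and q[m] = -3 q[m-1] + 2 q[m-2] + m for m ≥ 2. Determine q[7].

10327

q[2] = -3(4) + 2(-4) + 2 = -18
q[3] = -3(-18) + 2(4) + 3 = 65
q[4] = -3(65) + 2(-18) + 4 = -227
q[5] = -3(-227) + 2(65) + 5 = 816
q[6] = -3(816) + 2(-227) + 6 = -2896
q[7] = -3(-2896) + 2(816) + 7 = 10327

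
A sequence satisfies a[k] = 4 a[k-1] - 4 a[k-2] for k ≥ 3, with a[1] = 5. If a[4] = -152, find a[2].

-6

Let a[2] = x.
a[3] = -20 + 4x
a[4] = -80 + 12x
So -80 + 12x = -152, giving x = -6.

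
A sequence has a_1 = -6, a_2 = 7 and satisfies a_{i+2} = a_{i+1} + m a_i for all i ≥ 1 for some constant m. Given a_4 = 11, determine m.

4

a_3 = 7 - 6m
a_4 = 7 + m
So 7 + m = 11, giving m = 4.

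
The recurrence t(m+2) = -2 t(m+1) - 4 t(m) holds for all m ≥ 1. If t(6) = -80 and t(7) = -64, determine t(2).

Rearranging, t(m-2) = (t(m) + 2 t(m-1)) / -4.
t(5) = (-64 + 2·(-80)) / -4 = -224/-4 = 56
t(4) = (-80 + 2·56) / -4 = 32/-4 = -8
t(3) = (56 + 2·(-8)) / -4 = 40/-4 = -10
t(2) = (-8 + 2·(-10)) / -4 = -28/-4 = 7

7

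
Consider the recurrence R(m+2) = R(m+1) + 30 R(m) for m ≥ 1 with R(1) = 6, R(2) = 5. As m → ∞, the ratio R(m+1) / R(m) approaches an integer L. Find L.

The characteristic equation is r^2 - r - 30 = 0, which factors as (r - 6)(r + 5) = 0.
So the roots are 6 and -5. Since |6| > |-5| and the coefficient of 6^m is non-zero, the ratio tends to 6.

6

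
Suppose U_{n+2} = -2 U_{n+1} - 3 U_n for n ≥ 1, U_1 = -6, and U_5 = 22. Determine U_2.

1

Let U_2 = z.
U_3 = 18 - 2z
U_4 = -36 + z
U_5 = 18 + 4z
So 18 + 4z = 22, giving z = 1.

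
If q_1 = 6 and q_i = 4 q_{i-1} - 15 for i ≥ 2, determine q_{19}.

68719476741

The fixed point is -15/(1 - 4) = 5, so q_i - 5 = 4(q_{i-1} - 5).
Hence q_i = 1·4^{i-1} + 5.
q_{19} = 1·4^{18} + 5 = 1·68719476736 + 5 = 68719476741.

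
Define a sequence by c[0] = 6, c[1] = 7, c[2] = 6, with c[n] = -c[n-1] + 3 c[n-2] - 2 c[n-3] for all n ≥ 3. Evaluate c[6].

c[3] = -6 + 3*7 - 2*6 = 3
c[4] = -3 + 3*6 - 2*7 = 1
c[5] = -1 + 3*3 - 2*6 = -4
c[6] = -(-4) + 3*1 - 2*3 = 1

1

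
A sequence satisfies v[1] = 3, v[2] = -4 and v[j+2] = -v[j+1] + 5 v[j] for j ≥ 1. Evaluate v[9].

v[3] = -(-4) + 5*3 = 19
v[4] = -19 + 5*(-4) = -39
v[5] = -(-39) + 5*19 = 134
v[6] = -134 + 5*(-39) = -329
v[7] = -(-329) + 5*134 = 999
v[8] = -999 + 5*(-329) = -2644
v[9] = -(-2644) + 5*999 = 7639

7639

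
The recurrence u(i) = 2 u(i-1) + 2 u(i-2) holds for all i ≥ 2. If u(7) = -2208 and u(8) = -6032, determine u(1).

-6

Rearranging, u(i-2) = (u(i) - 2 u(i-1)) / 2.
u(6) = (-6032 - 2(-2208)) / 2 = -1616/2 = -808
u(5) = (-2208 - 2(-808)) / 2 = -592/2 = -296
u(4) = (-808 - 2(-296)) / 2 = -216/2 = -108
u(3) = (-296 - 2(-108)) / 2 = -80/2 = -40
u(2) = (-108 - 2(-40)) / 2 = -28/2 = -14
u(1) = (-40 - 2(-14)) / 2 = -12/2 = -6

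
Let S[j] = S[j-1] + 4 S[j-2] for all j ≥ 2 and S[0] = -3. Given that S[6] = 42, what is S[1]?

6

Let S[1] = w.
S[2] = -12 + w
S[3] = -12 + 5w
S[4] = -60 + 9w
S[5] = -108 + 29w
S[6] = -348 + 65w
So -348 + 65w = 42, giving w = 6.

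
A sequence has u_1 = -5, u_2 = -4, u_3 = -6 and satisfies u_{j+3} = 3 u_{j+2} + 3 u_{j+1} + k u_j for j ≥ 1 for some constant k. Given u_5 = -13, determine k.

-5

u_4 = -30 - 5k
u_5 = -108 - 19k
So -108 - 19k = -13, giving k = -5.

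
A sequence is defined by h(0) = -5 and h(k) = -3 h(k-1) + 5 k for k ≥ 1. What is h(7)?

h(1) = -3·(-5) + 5 = 20
h(2) = -3·20 + 10 = -50
h(3) = -3·(-50) + 15 = 165
h(4) = -3·165 + 20 = -475
h(5) = -3·(-475) + 25 = 1450
h(6) = -3·1450 + 30 = -4320
h(7) = -3·(-4320) + 35 = 12995

12995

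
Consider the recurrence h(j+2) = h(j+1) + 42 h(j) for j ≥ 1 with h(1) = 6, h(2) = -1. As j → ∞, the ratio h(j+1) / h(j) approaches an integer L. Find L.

The characteristic equation is r^2 - r - 42 = 0, which factors as (r - 7)(r + 6) = 0.
So the roots are 7 and -6. Since |7| > |-6| and the coefficient of 7^j is non-zero, the ratio tends to 7.

7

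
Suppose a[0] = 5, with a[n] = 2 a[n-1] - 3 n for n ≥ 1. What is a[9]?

-479

a[1] = 2(5) - 3 = 7
a[2] = 2(7) - 6 = 8
a[3] = 2(8) - 9 = 7
a[4] = 2(7) - 12 = 2
a[5] = 2(2) - 15 = -11
a[6] = 2(-11) - 18 = -40
a[7] = 2(-40) - 21 = -101
a[8] = 2(-101) - 24 = -226
a[9] = 2(-226) - 27 = -479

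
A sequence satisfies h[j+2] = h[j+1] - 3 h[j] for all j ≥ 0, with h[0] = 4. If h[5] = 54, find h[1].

Let h[1] = x.
h[2] = -12 + x
h[3] = -12 - 2x
h[4] = 24 - 5x
h[5] = 60 + x
So 60 + x = 54, giving x = -6.

-6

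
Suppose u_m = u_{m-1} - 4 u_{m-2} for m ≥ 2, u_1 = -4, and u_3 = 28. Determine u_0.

-4

Let u_0 = y.
u_2 = -4 - 4y
u_3 = 12 - 4y
So 12 - 4y = 28, giving y = -4.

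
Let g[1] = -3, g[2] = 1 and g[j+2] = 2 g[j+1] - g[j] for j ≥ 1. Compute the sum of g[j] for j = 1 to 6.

42

g[3] = 2(1) - (-3) = 5
g[4] = 2(5) - 1 = 9
g[5] = 2(9) - 5 = 13
g[6] = 2(13) - 9 = 17
Sum = (-3) + 1 + 5 + 9 + 13 + 17 = 42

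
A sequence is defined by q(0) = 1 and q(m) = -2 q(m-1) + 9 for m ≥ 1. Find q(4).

q(1) = -2(1) + 9 = 7
q(2) = -2(7) + 9 = -5
q(3) = -2(-5) + 9 = 19
q(4) = -2(19) + 9 = -29

-29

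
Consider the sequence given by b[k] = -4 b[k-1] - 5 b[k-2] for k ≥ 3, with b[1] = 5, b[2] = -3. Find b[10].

-4803

b[3] = -4·(-3) - 5·5 = -13
b[4] = -4·(-13) - 5·(-3) = 67
b[5] = -4·67 - 5·(-13) = -203
b[6] = -4·(-203) - 5·67 = 477
b[7] = -4·477 - 5·(-203) = -893
b[8] = -4·(-893) - 5·477 = 1187
b[9] = -4·1187 - 5·(-893) = -283
b[10] = -4·(-283) - 5·1187 = -4803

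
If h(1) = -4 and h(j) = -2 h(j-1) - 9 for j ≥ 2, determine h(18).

The fixed point is -9/(1 + 2) = -3, so h(j) + 3 = -2(h(j-1) + 3).
Hence h(j) = -1·(-2)^{j-1} - 3.
h(18) = -1·(-2)^{17} - 3 = -1·-131072 - 3 = 131069.

131069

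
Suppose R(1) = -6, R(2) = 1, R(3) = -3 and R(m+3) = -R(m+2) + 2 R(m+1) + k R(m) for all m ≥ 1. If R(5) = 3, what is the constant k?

2

R(4) = 5 - 6k
R(5) = -11 + 7k
So -11 + 7k = 3, giving k = 2.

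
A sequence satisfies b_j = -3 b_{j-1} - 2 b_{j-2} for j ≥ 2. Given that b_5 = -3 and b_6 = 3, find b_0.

3

Rearranging, b_{j-2} = (b_j + 3 b_{j-1}) / -2.
b_4 = (3 + 3(-3)) / -2 = -6/-2 = 3
b_3 = (-3 + 3(3)) / -2 = 6/-2 = -3
b_2 = (3 + 3(-3)) / -2 = -6/-2 = 3
b_1 = (-3 + 3(3)) / -2 = 6/-2 = -3
b_0 = (3 + 3(-3)) / -2 = -6/-2 = 3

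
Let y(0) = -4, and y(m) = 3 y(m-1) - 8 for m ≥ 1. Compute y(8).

-52484

y(1) = 3*(-4) - 8 = -20
y(2) = 3*(-20) - 8 = -68
y(3) = 3*(-68) - 8 = -212
y(4) = 3*(-212) - 8 = -644
y(5) = 3*(-644) - 8 = -1940
y(6) = 3*(-1940) - 8 = -5828
y(7) = 3*(-5828) - 8 = -17492
y(8) = 3*(-17492) - 8 = -52484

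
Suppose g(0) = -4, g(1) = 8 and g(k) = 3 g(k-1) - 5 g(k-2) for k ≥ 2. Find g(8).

g(2) = 3·8 - 5·(-4) = 44
g(3) = 3·44 - 5·8 = 92
g(4) = 3·92 - 5·44 = 56
g(5) = 3·56 - 5·92 = -292
g(6) = 3·(-292) - 5·56 = -1156
g(7) = 3·(-1156) - 5·(-292) = -2008
g(8) = 3·(-2008) - 5·(-1156) = -244

-244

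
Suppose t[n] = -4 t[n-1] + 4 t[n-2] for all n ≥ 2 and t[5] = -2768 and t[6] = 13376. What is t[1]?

-1

Rearranging, t[n-2] = (t[n] + 4 t[n-1]) / 4.
t[4] = (13376 + 4(-2768)) / 4 = 2304/4 = 576
t[3] = (-2768 + 4(576)) / 4 = -464/4 = -116
t[2] = (576 + 4(-116)) / 4 = 112/4 = 28
t[1] = (-116 + 4(28)) / 4 = -4/4 = -1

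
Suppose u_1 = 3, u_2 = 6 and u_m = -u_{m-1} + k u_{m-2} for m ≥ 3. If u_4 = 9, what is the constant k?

1

u_3 = -6 + 3k
u_4 = 6 + 3k
So 6 + 3k = 9, giving k = 1.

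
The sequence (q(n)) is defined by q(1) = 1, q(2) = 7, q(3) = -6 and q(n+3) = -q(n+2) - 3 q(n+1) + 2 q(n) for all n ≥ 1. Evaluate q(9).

q(4) = -(-6) - 3·7 + 2·1 = -13
q(5) = -(-13) - 3·(-6) + 2·7 = 45
q(6) = -45 - 3·(-13) + 2·(-6) = -18
q(7) = -(-18) - 3·45 + 2·(-13) = -143
q(8) = -(-143) - 3·(-18) + 2·45 = 287
q(9) = -287 - 3·(-143) + 2·(-18) = 106

106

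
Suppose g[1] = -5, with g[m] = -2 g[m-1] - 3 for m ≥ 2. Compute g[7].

g[2] = -2·(-5) - 3 = 7
g[3] = -2·7 - 3 = -17
g[4] = -2·(-17) - 3 = 31
g[5] = -2·31 - 3 = -65
g[6] = -2·(-65) - 3 = 127
g[7] = -2·127 - 3 = -257

-257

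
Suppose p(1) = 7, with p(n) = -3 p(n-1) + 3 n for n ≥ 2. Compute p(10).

-111939

p(2) = -3(7) + 6 = -15
p(3) = -3(-15) + 9 = 54
p(4) = -3(54) + 12 = -150
p(5) = -3(-150) + 15 = 465
p(6) = -3(465) + 18 = -1377
p(7) = -3(-1377) + 21 = 4152
p(8) = -3(4152) + 24 = -12432
p(9) = -3(-12432) + 27 = 37323
p(10) = -3(37323) + 30 = -111939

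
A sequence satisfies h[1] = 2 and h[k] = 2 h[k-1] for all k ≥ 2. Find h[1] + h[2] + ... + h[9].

h[2] = 2(2) = 4
h[3] = 2(4) = 8
h[4] = 2(8) = 16
h[5] = 2(16) = 32
h[6] = 2(32) = 64
h[7] = 2(64) = 128
h[8] = 2(128) = 256
h[9] = 2(256) = 512
Sum = 2 + 4 + 8 + 16 + 32 + 64 + 128 + 256 + 512 = 1022

1022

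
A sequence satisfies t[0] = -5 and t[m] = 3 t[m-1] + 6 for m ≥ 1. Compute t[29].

-137260754729769

The fixed point is 6/(1 - 3) = -3, so t[m] + 3 = 3(t[m-1] + 3).
Hence t[m] = -2·3^m - 3.
t[29] = -2·3^{29} - 3 = -2·68630377364883 - 3 = -137260754729769.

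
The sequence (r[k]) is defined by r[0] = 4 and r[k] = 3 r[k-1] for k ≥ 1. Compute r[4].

r[1] = 3·4 = 12
r[2] = 3·12 = 36
r[3] = 3·36 = 108
r[4] = 3·108 = 324

324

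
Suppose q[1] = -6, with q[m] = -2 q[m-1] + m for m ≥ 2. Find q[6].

q[2] = -2*(-6) + 2 = 14
q[3] = -2*14 + 3 = -25
q[4] = -2*(-25) + 4 = 54
q[5] = -2*54 + 5 = -103
q[6] = -2*(-103) + 6 = 212

212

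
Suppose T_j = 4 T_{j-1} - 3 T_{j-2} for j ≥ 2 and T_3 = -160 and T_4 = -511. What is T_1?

Rearranging, T_{j-2} = (T_j - 4 T_{j-1}) / -3.
T_2 = (-511 - 4·(-160)) / -3 = 129/-3 = -43
T_1 = (-160 - 4·(-43)) / -3 = 12/-3 = -4

-4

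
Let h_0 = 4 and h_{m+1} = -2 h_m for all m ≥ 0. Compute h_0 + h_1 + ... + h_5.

-84

h_1 = -2*4 = -8
h_2 = -2*(-8) = 16
h_3 = -2*16 = -32
h_4 = -2*(-32) = 64
h_5 = -2*64 = -128
Sum = 4 + (-8) + 16 + (-32) + 64 + (-128) = -84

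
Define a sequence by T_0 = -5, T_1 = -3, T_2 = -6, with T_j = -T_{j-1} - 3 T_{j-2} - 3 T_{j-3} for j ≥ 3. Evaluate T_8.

T_3 = -(-6) - 3(-3) - 3(-5) = 30
T_4 = -30 - 3(-6) - 3(-3) = -3
T_5 = -(-3) - 3(30) - 3(-6) = -69
T_6 = -(-69) - 3(-3) - 3(30) = -12
T_7 = -(-12) - 3(-69) - 3(-3) = 228
T_8 = -228 - 3(-12) - 3(-69) = 15

15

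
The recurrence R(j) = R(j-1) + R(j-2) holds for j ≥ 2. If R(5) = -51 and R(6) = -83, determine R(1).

-6

Rearranging, R(j-2) = R(j) - R(j-1).
R(4) = -83 - (-51) = -32
R(3) = -51 - (-32) = -19
R(2) = -32 - (-19) = -13
R(1) = -19 - (-13) = -6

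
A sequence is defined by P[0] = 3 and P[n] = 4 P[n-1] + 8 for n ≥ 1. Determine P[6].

P[1] = 4·3 + 8 = 20
P[2] = 4·20 + 8 = 88
P[3] = 4·88 + 8 = 360
P[4] = 4·360 + 8 = 1448
P[5] = 4·1448 + 8 = 5800
P[6] = 4·5800 + 8 = 23208

23208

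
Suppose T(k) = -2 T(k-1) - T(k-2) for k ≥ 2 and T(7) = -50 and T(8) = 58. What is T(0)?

Rearranging, T(k-2) = -(T(k) + 2 T(k-1)).
T(6) = -(58 + 2·(-50)) = 42
T(5) = -(-50 + 2·42) = -34
T(4) = -(42 + 2·(-34)) = 26
T(3) = -(-34 + 2·26) = -18
T(2) = -(26 + 2·(-18)) = 10
T(1) = -(-18 + 2·10) = -2
T(0) = -(10 + 2·(-2)) = -6

-6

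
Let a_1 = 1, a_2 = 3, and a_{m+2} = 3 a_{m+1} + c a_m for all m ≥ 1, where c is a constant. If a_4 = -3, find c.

a_3 = 9 + c
a_4 = 27 + 6c
So 27 + 6c = -3, giving c = -5.

-5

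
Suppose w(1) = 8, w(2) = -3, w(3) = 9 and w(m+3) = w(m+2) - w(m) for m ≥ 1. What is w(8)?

w(4) = 9 - 8 = 1
w(5) = 1 - (-3) = 4
w(6) = 4 - 9 = -5
w(7) = (-5) - 1 = -6
w(8) = (-6) - 4 = -10

-10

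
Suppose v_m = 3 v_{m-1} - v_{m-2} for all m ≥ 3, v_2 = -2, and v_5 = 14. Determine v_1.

-7

Let v_1 = x.
v_3 = -6 - x
v_4 = -16 - 3x
v_5 = -42 - 8x
So -42 - 8x = 14, giving x = -7.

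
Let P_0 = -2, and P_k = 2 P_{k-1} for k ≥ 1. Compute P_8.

-512

P_1 = 2*(-2) = -4
P_2 = 2*(-4) = -8
P_3 = 2*(-8) = -16
P_4 = 2*(-16) = -32
P_5 = 2*(-32) = -64
P_6 = 2*(-64) = -128
P_7 = 2*(-128) = -256
P_8 = 2*(-256) = -512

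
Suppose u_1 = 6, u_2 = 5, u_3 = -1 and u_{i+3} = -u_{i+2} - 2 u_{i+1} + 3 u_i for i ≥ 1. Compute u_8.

u_4 = -(-1) - 2·5 + 3·6 = 9
u_5 = -9 - 2·(-1) + 3·5 = 8
u_6 = -8 - 2·9 + 3·(-1) = -29
u_7 = -(-29) - 2·8 + 3·9 = 40
u_8 = -40 - 2·(-29) + 3·8 = 42

42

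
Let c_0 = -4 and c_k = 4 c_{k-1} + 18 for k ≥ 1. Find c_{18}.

137438953466

The fixed point is 18/(1 - 4) = -6, so c_k + 6 = 4(c_{k-1} + 6).
Hence c_k = 2·4^k - 6.
c_{18} = 2·4^{18} - 6 = 2·68719476736 - 6 = 137438953466.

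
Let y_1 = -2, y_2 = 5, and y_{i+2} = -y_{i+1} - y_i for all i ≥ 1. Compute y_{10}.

y_3 = -5 - (-2) = -3
y_4 = -(-3) - 5 = -2
y_5 = -(-2) - (-3) = 5
y_6 = -5 - (-2) = -3
y_7 = -(-3) - 5 = -2
y_8 = -(-2) - (-3) = 5
y_9 = -5 - (-2) = -3
y_{10} = -(-3) - 5 = -2

-2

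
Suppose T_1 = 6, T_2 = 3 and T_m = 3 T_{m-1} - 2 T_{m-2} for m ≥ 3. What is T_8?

-375

T_3 = 3(3) - 2(6) = -3
T_4 = 3(-3) - 2(3) = -15
T_5 = 3(-15) - 2(-3) = -39
T_6 = 3(-39) - 2(-15) = -87
T_7 = 3(-87) - 2(-39) = -183
T_8 = 3(-183) - 2(-87) = -375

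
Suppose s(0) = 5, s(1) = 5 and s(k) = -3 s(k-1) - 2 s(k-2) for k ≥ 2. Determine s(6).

-625

s(2) = -3·5 - 2·5 = -25
s(3) = -3·(-25) - 2·5 = 65
s(4) = -3·65 - 2·(-25) = -145
s(5) = -3·(-145) - 2·65 = 305
s(6) = -3·305 - 2·(-145) = -625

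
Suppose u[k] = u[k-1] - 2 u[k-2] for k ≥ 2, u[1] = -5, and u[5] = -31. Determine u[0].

Let u[0] = w.
u[2] = -5 - 2w
u[3] = 5 - 2w
u[4] = 15 + 2w
u[5] = 5 + 6w
So 5 + 6w = -31, giving w = -6.

-6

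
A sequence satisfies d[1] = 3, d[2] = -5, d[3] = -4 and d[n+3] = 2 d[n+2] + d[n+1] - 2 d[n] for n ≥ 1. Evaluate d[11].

-2384

d[4] = 2*(-4) + (-5) - 2*3 = -19
d[5] = 2*(-19) + (-4) - 2*(-5) = -32
d[6] = 2*(-32) + (-19) - 2*(-4) = -75
d[7] = 2*(-75) + (-32) - 2*(-19) = -144
d[8] = 2*(-144) + (-75) - 2*(-32) = -299
d[9] = 2*(-299) + (-144) - 2*(-75) = -592
d[10] = 2*(-592) + (-299) - 2*(-144) = -1195
d[11] = 2*(-1195) + (-592) - 2*(-299) = -2384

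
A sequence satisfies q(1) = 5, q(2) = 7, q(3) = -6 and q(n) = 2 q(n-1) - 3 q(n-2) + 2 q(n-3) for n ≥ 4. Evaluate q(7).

q(4) = 2*(-6) - 3*7 + 2*5 = -23
q(5) = 2*(-23) - 3*(-6) + 2*7 = -14
q(6) = 2*(-14) - 3*(-23) + 2*(-6) = 29
q(7) = 2*29 - 3*(-14) + 2*(-23) = 54

54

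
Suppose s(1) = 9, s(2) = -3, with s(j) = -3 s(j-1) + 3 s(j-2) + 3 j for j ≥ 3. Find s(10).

-419154

s(3) = -3·(-3) + 3·9 + 9 = 45
s(4) = -3·45 + 3·(-3) + 12 = -132
s(5) = -3·(-132) + 3·45 + 15 = 546
s(6) = -3·546 + 3·(-132) + 18 = -2016
s(7) = -3·(-2016) + 3·546 + 21 = 7707
s(8) = -3·7707 + 3·(-2016) + 24 = -29145
s(9) = -3·(-29145) + 3·7707 + 27 = 110583
s(10) = -3·110583 + 3·(-29145) + 30 = -419154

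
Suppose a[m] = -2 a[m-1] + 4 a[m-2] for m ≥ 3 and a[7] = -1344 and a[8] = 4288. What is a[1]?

-5

Rearranging, a[m-2] = (a[m] + 2 a[m-1]) / 4.
a[6] = (4288 + 2(-1344)) / 4 = 1600/4 = 400
a[5] = (-1344 + 2(400)) / 4 = -544/4 = -136
a[4] = (400 + 2(-136)) / 4 = 128/4 = 32
a[3] = (-136 + 2(32)) / 4 = -72/4 = -18
a[2] = (32 + 2(-18)) / 4 = -4/4 = -1
a[1] = (-18 + 2(-1)) / 4 = -20/4 = -5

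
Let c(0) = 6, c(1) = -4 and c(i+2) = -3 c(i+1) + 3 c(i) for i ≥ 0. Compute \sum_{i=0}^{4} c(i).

c(2) = -3*(-4) + 3*6 = 30
c(3) = -3*30 + 3*(-4) = -102
c(4) = -3*(-102) + 3*30 = 396
Sum = 6 + (-4) + 30 + (-102) + 396 = 326

326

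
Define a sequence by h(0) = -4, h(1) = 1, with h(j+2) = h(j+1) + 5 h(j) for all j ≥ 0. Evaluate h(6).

-724

h(2) = 1 + 5*(-4) = -19
h(3) = (-19) + 5*1 = -14
h(4) = (-14) + 5*(-19) = -109
h(5) = (-109) + 5*(-14) = -179
h(6) = (-179) + 5*(-109) = -724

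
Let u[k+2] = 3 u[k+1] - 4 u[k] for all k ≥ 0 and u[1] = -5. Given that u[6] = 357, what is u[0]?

Let u[0] = w.
u[2] = -15 - 4w
u[3] = -25 - 12w
u[4] = -15 - 20w
u[5] = 55 - 12w
u[6] = 225 + 44w
So 225 + 44w = 357, giving w = 3.

3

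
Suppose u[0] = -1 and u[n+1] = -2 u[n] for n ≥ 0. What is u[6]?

u[1] = -2·(-1) = 2
u[2] = -2·2 = -4
u[3] = -2·(-4) = 8
u[4] = -2·8 = -16
u[5] = -2·(-16) = 32
u[6] = -2·32 = -64

-64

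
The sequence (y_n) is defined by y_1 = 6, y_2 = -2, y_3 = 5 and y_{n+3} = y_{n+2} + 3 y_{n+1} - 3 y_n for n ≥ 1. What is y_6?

y_4 = 5 + 3·(-2) - 3·6 = -19
y_5 = (-19) + 3·5 - 3·(-2) = 2
y_6 = 2 + 3·(-19) - 3·5 = -70

-70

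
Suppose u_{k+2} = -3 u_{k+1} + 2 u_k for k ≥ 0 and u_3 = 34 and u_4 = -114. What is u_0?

Rearranging, u_{k-2} = (u_k + 3 u_{k-1}) / 2.
u_2 = (-114 + 3*34) / 2 = -12/2 = -6
u_1 = (34 + 3*(-6)) / 2 = 16/2 = 8
u_0 = (-6 + 3*8) / 2 = 18/2 = 9

9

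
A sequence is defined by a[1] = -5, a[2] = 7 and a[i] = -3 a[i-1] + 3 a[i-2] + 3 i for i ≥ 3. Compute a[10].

a[3] = -3·7 + 3·(-5) + 9 = -27
a[4] = -3·(-27) + 3·7 + 12 = 114
a[5] = -3·114 + 3·(-27) + 15 = -408
a[6] = -3·(-408) + 3·114 + 18 = 1584
a[7] = -3·1584 + 3·(-408) + 21 = -5955
a[8] = -3·(-5955) + 3·1584 + 24 = 22641
a[9] = -3·22641 + 3·(-5955) + 27 = -85761
a[10] = -3·(-85761) + 3·22641 + 30 = 325236

325236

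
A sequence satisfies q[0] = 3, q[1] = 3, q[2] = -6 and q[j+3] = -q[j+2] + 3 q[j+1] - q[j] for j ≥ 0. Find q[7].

444

q[3] = -(-6) + 3(3) - 3 = 12
q[4] = -12 + 3(-6) - 3 = -33
q[5] = -(-33) + 3(12) - (-6) = 75
q[6] = -75 + 3(-33) - 12 = -186
q[7] = -(-186) + 3(75) - (-33) = 444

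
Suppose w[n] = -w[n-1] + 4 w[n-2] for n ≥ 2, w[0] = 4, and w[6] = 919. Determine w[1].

-7

Let w[1] = y.
w[2] = 16 - y
w[3] = -16 + 5y
w[4] = 80 - 9y
w[5] = -144 + 29y
w[6] = 464 - 65y
So 464 - 65y = 919, giving y = -7.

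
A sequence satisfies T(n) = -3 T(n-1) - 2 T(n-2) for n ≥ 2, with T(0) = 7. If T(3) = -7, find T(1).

-7

Let T(1) = w.
T(2) = -14 - 3w
T(3) = 42 + 7w
So 42 + 7w = -7, giving w = -7.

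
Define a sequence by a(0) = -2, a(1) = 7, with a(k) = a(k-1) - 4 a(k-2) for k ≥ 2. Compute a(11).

a(2) = 7 - 4(-2) = 15
a(3) = 15 - 4(7) = -13
a(4) = (-13) - 4(15) = -73
a(5) = (-73) - 4(-13) = -21
a(6) = (-21) - 4(-73) = 271
a(7) = 271 - 4(-21) = 355
a(8) = 355 - 4(271) = -729
a(9) = (-729) - 4(355) = -2149
a(10) = (-2149) - 4(-729) = 767
a(11) = 767 - 4(-2149) = 9363

9363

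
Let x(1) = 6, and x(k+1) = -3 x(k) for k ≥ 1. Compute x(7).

x(2) = -3(6) = -18
x(3) = -3(-18) = 54
x(4) = -3(54) = -162
x(5) = -3(-162) = 486
x(6) = -3(486) = -1458
x(7) = -3(-1458) = 4374

4374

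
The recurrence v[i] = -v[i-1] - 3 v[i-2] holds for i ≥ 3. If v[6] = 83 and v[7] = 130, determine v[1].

-6

Rearranging, v[i-2] = (v[i] + v[i-1]) / -3.
v[5] = (130 + 83) / -3 = 213/-3 = -71
v[4] = (83 + (-71)) / -3 = 12/-3 = -4
v[3] = (-71 + (-4)) / -3 = -75/-3 = 25
v[2] = (-4 + 25) / -3 = 21/-3 = -7
v[1] = (25 + (-7)) / -3 = 18/-3 = -6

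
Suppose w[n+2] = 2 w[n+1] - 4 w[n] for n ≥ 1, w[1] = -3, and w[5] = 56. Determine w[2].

Let w[2] = v.
w[3] = 12 + 2v
w[4] = 24
w[5] = -8v
So -8v = 56, giving v = -7.

-7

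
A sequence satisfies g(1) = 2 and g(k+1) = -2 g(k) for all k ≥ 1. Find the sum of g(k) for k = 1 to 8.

-170

g(2) = -2(2) = -4
g(3) = -2(-4) = 8
g(4) = -2(8) = -16
g(5) = -2(-16) = 32
g(6) = -2(32) = -64
g(7) = -2(-64) = 128
g(8) = -2(128) = -256
Sum = 2 + (-4) + 8 + (-16) + 32 + (-64) + 128 + (-256) = -170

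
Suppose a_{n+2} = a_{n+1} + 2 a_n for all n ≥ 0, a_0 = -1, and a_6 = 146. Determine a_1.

Let a_1 = v.
a_2 = -2 + v
a_3 = -2 + 3v
a_4 = -6 + 5v
a_5 = -10 + 11v
a_6 = -22 + 21v
So -22 + 21v = 146, giving v = 8.

8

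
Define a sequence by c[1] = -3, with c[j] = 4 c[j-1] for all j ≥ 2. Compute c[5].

-768

c[2] = 4·(-3) = -12
c[3] = 4·(-12) = -48
c[4] = 4·(-48) = -192
c[5] = 4·(-192) = -768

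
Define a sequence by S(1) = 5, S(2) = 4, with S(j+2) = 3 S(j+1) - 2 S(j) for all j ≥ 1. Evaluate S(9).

S(3) = 3(4) - 2(5) = 2
S(4) = 3(2) - 2(4) = -2
S(5) = 3(-2) - 2(2) = -10
S(6) = 3(-10) - 2(-2) = -26
S(7) = 3(-26) - 2(-10) = -58
S(8) = 3(-58) - 2(-26) = -122
S(9) = 3(-122) - 2(-58) = -250

-250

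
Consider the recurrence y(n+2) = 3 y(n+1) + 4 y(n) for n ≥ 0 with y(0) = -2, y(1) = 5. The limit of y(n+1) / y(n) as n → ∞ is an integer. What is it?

The characteristic equation is r^2 - 3r - 4 = 0, which factors as (r - 4)(r + 1) = 0.
So the roots are 4 and -1. Since |4| > |-1| and the coefficient of 4^n is non-zero, the ratio tends to 4.

4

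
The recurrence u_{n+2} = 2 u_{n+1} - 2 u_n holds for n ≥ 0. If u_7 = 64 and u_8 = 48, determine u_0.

3

Rearranging, u_{n-2} = (u_n - 2 u_{n-1}) / -2.
u_6 = (48 - 2·64) / -2 = -80/-2 = 40
u_5 = (64 - 2·40) / -2 = -16/-2 = 8
u_4 = (40 - 2·8) / -2 = 24/-2 = -12
u_3 = (8 - 2·(-12)) / -2 = 32/-2 = -16
u_2 = (-12 - 2·(-16)) / -2 = 20/-2 = -10
u_1 = (-16 - 2·(-10)) / -2 = 4/-2 = -2
u_0 = (-10 - 2·(-2)) / -2 = -6/-2 = 3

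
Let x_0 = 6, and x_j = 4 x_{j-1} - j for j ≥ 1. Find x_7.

x_1 = 4*6 - 1 = 23
x_2 = 4*23 - 2 = 90
x_3 = 4*90 - 3 = 357
x_4 = 4*357 - 4 = 1424
x_5 = 4*1424 - 5 = 5691
x_6 = 4*5691 - 6 = 22758
x_7 = 4*22758 - 7 = 91025

91025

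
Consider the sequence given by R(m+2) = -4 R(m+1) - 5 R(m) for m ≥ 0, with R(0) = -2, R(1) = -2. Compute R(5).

-322

R(2) = -4*(-2) - 5*(-2) = 18
R(3) = -4*18 - 5*(-2) = -62
R(4) = -4*(-62) - 5*18 = 158
R(5) = -4*158 - 5*(-62) = -322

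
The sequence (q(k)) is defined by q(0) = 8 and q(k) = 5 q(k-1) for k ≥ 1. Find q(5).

25000

q(1) = 5*8 = 40
q(2) = 5*40 = 200
q(3) = 5*200 = 1000
q(4) = 5*1000 = 5000
q(5) = 5*5000 = 25000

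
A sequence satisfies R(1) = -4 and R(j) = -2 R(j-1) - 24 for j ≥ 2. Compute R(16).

-131080

The fixed point is -24/(1 + 2) = -8, so R(j) + 8 = -2(R(j-1) + 8).
Hence R(j) = 4·(-2)^{j-1} - 8.
R(16) = 4·(-2)^{15} - 8 = 4·-32768 - 8 = -131080.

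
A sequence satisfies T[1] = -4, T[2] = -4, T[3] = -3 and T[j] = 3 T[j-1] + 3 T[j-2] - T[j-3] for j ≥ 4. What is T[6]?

-216

T[4] = 3*(-3) + 3*(-4) - (-4) = -17
T[5] = 3*(-17) + 3*(-3) - (-4) = -56
T[6] = 3*(-56) + 3*(-17) - (-3) = -216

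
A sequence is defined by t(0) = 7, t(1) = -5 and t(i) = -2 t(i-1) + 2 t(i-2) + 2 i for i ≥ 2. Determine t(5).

-478

t(2) = -2(-5) + 2(7) + 4 = 28
t(3) = -2(28) + 2(-5) + 6 = -60
t(4) = -2(-60) + 2(28) + 8 = 184
t(5) = -2(184) + 2(-60) + 10 = -478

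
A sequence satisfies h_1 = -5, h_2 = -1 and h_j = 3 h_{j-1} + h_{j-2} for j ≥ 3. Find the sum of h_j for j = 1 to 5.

-122

h_3 = 3·(-1) + (-5) = -8
h_4 = 3·(-8) + (-1) = -25
h_5 = 3·(-25) + (-8) = -83
Sum = (-5) + (-1) + (-8) + (-25) + (-83) = -122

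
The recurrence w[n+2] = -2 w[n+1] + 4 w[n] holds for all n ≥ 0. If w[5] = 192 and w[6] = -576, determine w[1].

Rearranging, w[n-2] = (w[n] + 2 w[n-1]) / 4.
w[4] = (-576 + 2·192) / 4 = -192/4 = -48
w[3] = (192 + 2·(-48)) / 4 = 96/4 = 24
w[2] = (-48 + 2·24) / 4 = 0/4 = 0
w[1] = (24 + 2·0) / 4 = 24/4 = 6

6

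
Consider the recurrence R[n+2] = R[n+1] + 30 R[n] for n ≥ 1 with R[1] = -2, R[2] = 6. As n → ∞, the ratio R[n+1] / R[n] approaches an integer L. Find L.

6

The characteristic equation is r^2 - r - 30 = 0, which factors as (r - 6)(r + 5) = 0.
So the roots are 6 and -5. Since |6| > |-5| and the coefficient of 6^n is non-zero, the ratio tends to 6.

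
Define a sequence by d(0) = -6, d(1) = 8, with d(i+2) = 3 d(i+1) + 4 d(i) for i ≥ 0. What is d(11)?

d(2) = 3*8 + 4*(-6) = 0
d(3) = 3*0 + 4*8 = 32
d(4) = 3*32 + 4*0 = 96
d(5) = 3*96 + 4*32 = 416
d(6) = 3*416 + 4*96 = 1632
d(7) = 3*1632 + 4*416 = 6560
d(8) = 3*6560 + 4*1632 = 26208
d(9) = 3*26208 + 4*6560 = 104864
d(10) = 3*104864 + 4*26208 = 419424
d(11) = 3*419424 + 4*104864 = 1677728

1677728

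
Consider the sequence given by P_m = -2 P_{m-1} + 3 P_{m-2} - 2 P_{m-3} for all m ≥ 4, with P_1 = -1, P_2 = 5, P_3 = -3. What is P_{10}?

20357

P_4 = -2*(-3) + 3*5 - 2*(-1) = 23
P_5 = -2*23 + 3*(-3) - 2*5 = -65
P_6 = -2*(-65) + 3*23 - 2*(-3) = 205
P_7 = -2*205 + 3*(-65) - 2*23 = -651
P_8 = -2*(-651) + 3*205 - 2*(-65) = 2047
P_9 = -2*2047 + 3*(-651) - 2*205 = -6457
P_{10} = -2*(-6457) + 3*2047 - 2*(-651) = 20357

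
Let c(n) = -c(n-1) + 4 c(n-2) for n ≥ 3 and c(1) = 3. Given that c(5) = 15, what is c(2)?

Let c(2) = x.
c(3) = 12 - x
c(4) = -12 + 5x
c(5) = 60 - 9x
So 60 - 9x = 15, giving x = 5.

5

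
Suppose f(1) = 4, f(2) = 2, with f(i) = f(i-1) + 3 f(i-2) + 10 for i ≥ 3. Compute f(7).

f(3) = 2 + 3·4 + 10 = 24
f(4) = 24 + 3·2 + 10 = 40
f(5) = 40 + 3·24 + 10 = 122
f(6) = 122 + 3·40 + 10 = 252
f(7) = 252 + 3·122 + 10 = 628

628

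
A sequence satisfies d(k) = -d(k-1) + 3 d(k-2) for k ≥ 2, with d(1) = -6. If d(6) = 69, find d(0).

Let d(0) = z.
d(2) = 6 + 3z
d(3) = -24 - 3z
d(4) = 42 + 12z
d(5) = -114 - 21z
d(6) = 240 + 57z
So 240 + 57z = 69, giving z = -3.

-3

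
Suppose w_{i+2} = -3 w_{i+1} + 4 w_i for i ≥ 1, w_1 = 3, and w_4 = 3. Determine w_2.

Let w_2 = v.
w_3 = 12 - 3v
w_4 = -36 + 13v
So -36 + 13v = 3, giving v = 3.

3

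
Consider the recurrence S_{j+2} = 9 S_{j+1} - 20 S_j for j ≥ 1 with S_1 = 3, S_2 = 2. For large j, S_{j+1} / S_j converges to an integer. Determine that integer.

The characteristic equation is r^2 - 9r + 20 = 0, which factors as (r - 5)(r - 4) = 0.
So the roots are 5 and 4. Since |5| > |4| and the coefficient of 5^j is non-zero, the ratio tends to 5.

5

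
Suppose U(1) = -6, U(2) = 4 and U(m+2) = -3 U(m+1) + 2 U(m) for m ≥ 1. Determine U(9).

-46272

U(3) = -3(4) + 2(-6) = -24
U(4) = -3(-24) + 2(4) = 80
U(5) = -3(80) + 2(-24) = -288
U(6) = -3(-288) + 2(80) = 1024
U(7) = -3(1024) + 2(-288) = -3648
U(8) = -3(-3648) + 2(1024) = 12992
U(9) = -3(12992) + 2(-3648) = -46272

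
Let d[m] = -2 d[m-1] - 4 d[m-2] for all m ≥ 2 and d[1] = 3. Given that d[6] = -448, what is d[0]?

-7

Let d[0] = x.
d[2] = -6 - 4x
d[3] = 8x
d[4] = 24
d[5] = -48 - 32x
d[6] = 64x
So 64x = -448, giving x = -7.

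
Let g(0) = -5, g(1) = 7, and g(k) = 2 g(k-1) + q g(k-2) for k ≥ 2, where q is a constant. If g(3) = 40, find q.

-4

g(2) = 14 - 5q
g(3) = 28 - 3q
So 28 - 3q = 40, giving q = -4.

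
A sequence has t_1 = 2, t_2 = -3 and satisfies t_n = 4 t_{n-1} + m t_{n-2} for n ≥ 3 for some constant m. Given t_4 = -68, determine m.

t_3 = -12 + 2m
t_4 = -48 + 5m
So -48 + 5m = -68, giving m = -4.

-4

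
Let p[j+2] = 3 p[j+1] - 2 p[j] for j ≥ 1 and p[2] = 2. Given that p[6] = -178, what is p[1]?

Let p[1] = z.
p[3] = 6 - 2z
p[4] = 14 - 6z
p[5] = 30 - 14z
p[6] = 62 - 30z
So 62 - 30z = -178, giving z = 8.

8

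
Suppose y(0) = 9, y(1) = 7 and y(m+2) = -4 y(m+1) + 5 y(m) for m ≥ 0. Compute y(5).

y(2) = -4·7 + 5·9 = 17
y(3) = -4·17 + 5·7 = -33
y(4) = -4·(-33) + 5·17 = 217
y(5) = -4·217 + 5·(-33) = -1033

-1033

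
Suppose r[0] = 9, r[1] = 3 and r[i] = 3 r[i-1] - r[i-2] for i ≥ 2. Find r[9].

r[2] = 3*3 - 9 = 0
r[3] = 3*0 - 3 = -3
r[4] = 3*(-3) - 0 = -9
r[5] = 3*(-9) - (-3) = -24
r[6] = 3*(-24) - (-9) = -63
r[7] = 3*(-63) - (-24) = -165
r[8] = 3*(-165) - (-63) = -432
r[9] = 3*(-432) - (-165) = -1131

-1131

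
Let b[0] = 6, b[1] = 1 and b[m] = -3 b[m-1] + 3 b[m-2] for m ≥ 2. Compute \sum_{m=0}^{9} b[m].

-104708

b[2] = -3·1 + 3·6 = 15
b[3] = -3·15 + 3·1 = -42
b[4] = -3·(-42) + 3·15 = 171
b[5] = -3·171 + 3·(-42) = -639
b[6] = -3·(-639) + 3·171 = 2430
b[7] = -3·2430 + 3·(-639) = -9207
b[8] = -3·(-9207) + 3·2430 = 34911
b[9] = -3·34911 + 3·(-9207) = -132354
Sum = 6 + 1 + 15 + (-42) + 171 + (-639) + 2430 + (-9207) + 34911 + (-132354) = -104708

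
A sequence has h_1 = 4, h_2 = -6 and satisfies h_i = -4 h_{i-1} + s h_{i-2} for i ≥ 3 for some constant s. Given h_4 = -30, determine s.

h_3 = 24 + 4s
h_4 = -96 - 22s
So -96 - 22s = -30, giving s = -3.

-3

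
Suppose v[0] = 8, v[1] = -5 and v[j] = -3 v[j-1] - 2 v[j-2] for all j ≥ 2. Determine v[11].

6133

v[2] = -3(-5) - 2(8) = -1
v[3] = -3(-1) - 2(-5) = 13
v[4] = -3(13) - 2(-1) = -37
v[5] = -3(-37) - 2(13) = 85
v[6] = -3(85) - 2(-37) = -181
v[7] = -3(-181) - 2(85) = 373
v[8] = -3(373) - 2(-181) = -757
v[9] = -3(-757) - 2(373) = 1525
v[10] = -3(1525) - 2(-757) = -3061
v[11] = -3(-3061) - 2(1525) = 6133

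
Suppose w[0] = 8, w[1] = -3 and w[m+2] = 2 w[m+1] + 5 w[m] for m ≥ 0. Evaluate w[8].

w[2] = 2*(-3) + 5*8 = 34
w[3] = 2*34 + 5*(-3) = 53
w[4] = 2*53 + 5*34 = 276
w[5] = 2*276 + 5*53 = 817
w[6] = 2*817 + 5*276 = 3014
w[7] = 2*3014 + 5*817 = 10113
w[8] = 2*10113 + 5*3014 = 35296

35296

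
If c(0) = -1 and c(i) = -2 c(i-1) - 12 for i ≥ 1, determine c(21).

The fixed point is -12/(1 + 2) = -4, so c(i) + 4 = -2(c(i-1) + 4).
Hence c(i) = 3·(-2)^i - 4.
c(21) = 3·(-2)^{21} - 4 = 3·-2097152 - 4 = -6291460.

-6291460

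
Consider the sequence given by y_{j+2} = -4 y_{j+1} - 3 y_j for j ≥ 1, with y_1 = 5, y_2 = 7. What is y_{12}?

y_3 = -4*7 - 3*5 = -43
y_4 = -4*(-43) - 3*7 = 151
y_5 = -4*151 - 3*(-43) = -475
y_6 = -4*(-475) - 3*151 = 1447
y_7 = -4*1447 - 3*(-475) = -4363
y_8 = -4*(-4363) - 3*1447 = 13111
y_9 = -4*13111 - 3*(-4363) = -39355
y_{10} = -4*(-39355) - 3*13111 = 118087
y_{11} = -4*118087 - 3*(-39355) = -354283
y_{12} = -4*(-354283) - 3*118087 = 1062871

1062871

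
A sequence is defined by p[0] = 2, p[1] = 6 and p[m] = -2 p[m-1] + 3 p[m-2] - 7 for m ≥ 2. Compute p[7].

p[2] = -2(6) + 3(2) - 7 = -13
p[3] = -2(-13) + 3(6) - 7 = 37
p[4] = -2(37) + 3(-13) - 7 = -120
p[5] = -2(-120) + 3(37) - 7 = 344
p[6] = -2(344) + 3(-120) - 7 = -1055
p[7] = -2(-1055) + 3(344) - 7 = 3135

3135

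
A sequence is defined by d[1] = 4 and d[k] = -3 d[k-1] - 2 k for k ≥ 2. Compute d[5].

392

d[2] = -3·4 - 4 = -16
d[3] = -3·(-16) - 6 = 42
d[4] = -3·42 - 8 = -134
d[5] = -3·(-134) - 10 = 392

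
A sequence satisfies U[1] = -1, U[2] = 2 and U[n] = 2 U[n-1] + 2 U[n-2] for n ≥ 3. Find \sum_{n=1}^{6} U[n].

U[3] = 2·2 + 2·(-1) = 2
U[4] = 2·2 + 2·2 = 8
U[5] = 2·8 + 2·2 = 20
U[6] = 2·20 + 2·8 = 56
Sum = (-1) + 2 + 2 + 8 + 20 + 56 = 87

87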